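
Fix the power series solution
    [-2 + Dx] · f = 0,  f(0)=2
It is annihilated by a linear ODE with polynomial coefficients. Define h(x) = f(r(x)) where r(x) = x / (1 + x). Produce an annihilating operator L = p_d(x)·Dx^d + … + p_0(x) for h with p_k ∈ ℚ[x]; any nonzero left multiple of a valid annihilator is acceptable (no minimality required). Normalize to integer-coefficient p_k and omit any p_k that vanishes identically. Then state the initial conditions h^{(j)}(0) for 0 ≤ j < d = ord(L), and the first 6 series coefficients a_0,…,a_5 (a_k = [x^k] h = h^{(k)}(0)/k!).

L = -2 + (1 + 2·x + x^2)·Dx  (order 1).
h: a_k = 2, 4, 0, -4/3, 4/3, -4/5, …
ICs: h(0) = 2.

f: a_k = 2, 4, 4, 8/3, 4/3, 8/15, …
L₀ from L_f via x↦r, Dx↦r'^{-1}Dx.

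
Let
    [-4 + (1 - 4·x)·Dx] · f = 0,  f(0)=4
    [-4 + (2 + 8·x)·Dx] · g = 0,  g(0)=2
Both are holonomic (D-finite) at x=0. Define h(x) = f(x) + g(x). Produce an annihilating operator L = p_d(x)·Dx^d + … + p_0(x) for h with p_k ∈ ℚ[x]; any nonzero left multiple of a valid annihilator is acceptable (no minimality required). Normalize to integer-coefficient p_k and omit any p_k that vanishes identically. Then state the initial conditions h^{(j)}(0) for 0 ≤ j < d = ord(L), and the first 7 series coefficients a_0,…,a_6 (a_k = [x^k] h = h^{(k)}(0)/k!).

L = (-40 - 96·x) + (18 + 112·x + 288·x^2)·Dx + (-1 - 12·x + 16·x^2 + 192·x^3)·Dx^2  (order 2).
h: a_k = 6, 20, 60, 264, 1004, 4152, 16216, …
ICs: h(0) = 6, h′(0) = 20.

f: a_k = 4, 16, 64, 256, 1024, 4096, 16384, …
g: a_k = 2, 4, -4, 8, -20, 56, -168, …
Sum ⇒ L₀ = lclm(L_f,L_g) in ℚ(x)⟨Dx⟩.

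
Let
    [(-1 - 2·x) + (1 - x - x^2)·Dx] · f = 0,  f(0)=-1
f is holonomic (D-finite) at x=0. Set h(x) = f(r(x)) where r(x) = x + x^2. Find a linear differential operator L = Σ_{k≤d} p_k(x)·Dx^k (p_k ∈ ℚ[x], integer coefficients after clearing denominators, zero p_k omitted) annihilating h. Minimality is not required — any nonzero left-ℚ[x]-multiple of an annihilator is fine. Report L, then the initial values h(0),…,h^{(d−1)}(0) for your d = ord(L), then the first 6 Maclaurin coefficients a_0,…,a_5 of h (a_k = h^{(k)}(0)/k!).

L = (1 + 4·x + 6·x^2 + 4·x^3) + (-1 + x + 2·x^2 + 2·x^3 + x^4)·Dx  (order 1).
h: a_k = -1, -1, -3, -7, -16, -37, …
ICs: h(0) = -1.

f: a_k = -1, -1, -2, -3, -5, -8, …
h₀=f(r): pull back L_f along r ⇒ L₀.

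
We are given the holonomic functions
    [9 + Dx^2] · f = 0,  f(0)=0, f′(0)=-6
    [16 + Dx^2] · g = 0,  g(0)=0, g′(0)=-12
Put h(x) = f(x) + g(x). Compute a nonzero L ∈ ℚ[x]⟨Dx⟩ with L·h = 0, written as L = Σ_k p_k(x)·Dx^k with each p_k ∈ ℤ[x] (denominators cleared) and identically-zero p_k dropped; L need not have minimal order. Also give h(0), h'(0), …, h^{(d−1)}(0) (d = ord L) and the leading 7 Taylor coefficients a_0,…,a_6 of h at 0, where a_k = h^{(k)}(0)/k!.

L = 144 + 25·Dx^2 + Dx^4  (order 4).
h: a_k = 0, -18, 0, 41, 0, -593/20, 0, …
ICs: h(0) = 0, h′(0) = -18, h′′(0) = 0, h′′′(0) = 246.

f: a_k = 0, -6, 0, 9, 0, -81/20, 0, …
g: a_k = 0, -12, 0, 32, 0, -128/5, 0, …
Sum ⇒ L₀ = lclm(L_f,L_g) in ℚ(x)⟨Dx⟩.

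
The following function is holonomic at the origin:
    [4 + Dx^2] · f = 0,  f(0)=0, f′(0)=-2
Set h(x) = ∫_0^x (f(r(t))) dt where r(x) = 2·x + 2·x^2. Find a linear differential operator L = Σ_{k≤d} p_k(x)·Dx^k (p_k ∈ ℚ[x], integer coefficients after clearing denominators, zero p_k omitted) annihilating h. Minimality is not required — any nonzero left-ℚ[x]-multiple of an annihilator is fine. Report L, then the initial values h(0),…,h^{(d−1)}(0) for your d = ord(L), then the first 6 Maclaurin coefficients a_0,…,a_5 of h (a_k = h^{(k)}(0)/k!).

L = (16 + 96·x + 192·x^2 + 128·x^3)·Dx - 2·Dx^2 + (1 + 2·x)·Dx^3  (order 3).
h: a_k = 0, 0, -2, -4/3, 8/3, 32/5, …
ICs: h(0) = 0, h′(0) = 0, h′′(0) = -4.

f: a_k = 0, -2, 0, 4/3, 0, -4/15, …
Change of var in L_f (x↦r) gives L₀.
h=∫h₀ ⇒ L = L₀·Dx.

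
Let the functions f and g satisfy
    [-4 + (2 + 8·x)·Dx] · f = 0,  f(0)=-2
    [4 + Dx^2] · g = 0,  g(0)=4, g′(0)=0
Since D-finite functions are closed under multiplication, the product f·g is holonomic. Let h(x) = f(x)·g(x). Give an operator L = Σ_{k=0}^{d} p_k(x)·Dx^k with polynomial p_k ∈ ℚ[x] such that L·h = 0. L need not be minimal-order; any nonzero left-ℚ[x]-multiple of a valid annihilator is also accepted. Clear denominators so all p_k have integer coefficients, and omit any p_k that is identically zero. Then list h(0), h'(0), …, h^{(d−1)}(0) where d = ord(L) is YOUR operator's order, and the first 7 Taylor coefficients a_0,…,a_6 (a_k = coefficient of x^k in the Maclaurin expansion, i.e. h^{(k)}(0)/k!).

f: a_k = -2, -4, 4, -8, 20, -56, 168, …
g: a_k = 4, 0, -8, 0, 8/3, 0, -16/45, …
f·g: L₀ = L_f ⊗_s L_g, ord ≤ 1·2.
L = (16 + 32·x + 64·x^2) + (-4 - 16·x)·Dx + (1 + 8·x + 16·x^2)·Dx^2  (order 2).
h: a_k = -8, -16, 32, 0, 128/3, -512/3, 23552/45, …
ICs: h(0) = -8, h′(0) = -16.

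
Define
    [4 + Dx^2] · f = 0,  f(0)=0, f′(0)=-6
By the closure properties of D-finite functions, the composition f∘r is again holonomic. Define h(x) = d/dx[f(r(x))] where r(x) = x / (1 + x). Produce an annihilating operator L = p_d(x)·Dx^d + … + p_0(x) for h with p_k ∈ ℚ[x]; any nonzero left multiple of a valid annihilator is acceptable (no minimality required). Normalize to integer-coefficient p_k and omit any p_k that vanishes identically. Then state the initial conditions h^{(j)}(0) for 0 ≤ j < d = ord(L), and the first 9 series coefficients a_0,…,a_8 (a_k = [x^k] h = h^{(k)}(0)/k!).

f: a_k = 0, -6, 0, 4, 0, -4/5, 0, 8/105, 0, …
Substitute x→r, Dx→(1/r')Dx; clear ⇒ L₀.
Derive L from L₀ (diff closure).
L = (10 + 12·x + 6·x^2) + (6 + 18·x + 18·x^2 + 6·x^3)·Dx + (1 + 4·x + 6·x^2 + 4·x^3 + x^4)·Dx^2  (order 2).
h: a_k = -6, 12, -6, -24, 86, -180, 4418/15, -6064/15, 49262/105, …
ICs: h(0) = -6, h′(0) = 12.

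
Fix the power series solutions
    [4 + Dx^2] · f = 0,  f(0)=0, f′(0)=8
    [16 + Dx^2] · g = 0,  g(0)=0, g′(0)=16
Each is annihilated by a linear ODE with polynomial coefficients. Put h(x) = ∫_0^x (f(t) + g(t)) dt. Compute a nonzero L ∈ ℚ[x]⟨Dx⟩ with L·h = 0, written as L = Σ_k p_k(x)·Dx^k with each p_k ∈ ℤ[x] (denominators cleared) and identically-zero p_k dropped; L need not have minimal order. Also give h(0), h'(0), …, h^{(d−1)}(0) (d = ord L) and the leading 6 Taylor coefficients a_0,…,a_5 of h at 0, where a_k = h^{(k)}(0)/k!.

L = 64·Dx + 20·Dx^3 + Dx^5  (order 5).
h: a_k = 0, 0, 12, 0, -12, 0, …
ICs: h(0) = 0, h′(0) = 0, h′′(0) = 24, h′′′(0) = 0, h′′′′(0) = -288.

f: a_k = 0, 8, 0, -16/3, 0, 16/15, …
g: a_k = 0, 16, 0, -128/3, 0, 512/15, …
h₀=f+g: left-lcm gives L₀, ord ≤ 4.
h=∫h₀ ⇒ L = L₀·Dx.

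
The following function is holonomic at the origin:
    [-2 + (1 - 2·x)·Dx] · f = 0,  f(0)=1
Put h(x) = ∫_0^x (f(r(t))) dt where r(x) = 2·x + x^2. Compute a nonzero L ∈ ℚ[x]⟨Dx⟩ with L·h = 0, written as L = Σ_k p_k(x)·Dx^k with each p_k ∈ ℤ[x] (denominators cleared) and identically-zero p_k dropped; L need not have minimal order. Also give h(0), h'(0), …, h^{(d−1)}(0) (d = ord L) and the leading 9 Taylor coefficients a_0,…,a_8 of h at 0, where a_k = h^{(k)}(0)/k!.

f: a_k = 1, 2, 4, 8, 16, 32, 64, 128, 256, …
h₀=f(r): pull back L_f along r ⇒ L₀.
∫: right-multiply L₀ by Dx.
L = (4 + 4·x)·Dx + (-1 + 4·x + 2·x^2)·Dx^2  (order 2).
h: a_k = 0, 1, 2, 6, 20, 356/5, 264, 7048/7, 3920, …
ICs: h(0) = 0, h′(0) = 1.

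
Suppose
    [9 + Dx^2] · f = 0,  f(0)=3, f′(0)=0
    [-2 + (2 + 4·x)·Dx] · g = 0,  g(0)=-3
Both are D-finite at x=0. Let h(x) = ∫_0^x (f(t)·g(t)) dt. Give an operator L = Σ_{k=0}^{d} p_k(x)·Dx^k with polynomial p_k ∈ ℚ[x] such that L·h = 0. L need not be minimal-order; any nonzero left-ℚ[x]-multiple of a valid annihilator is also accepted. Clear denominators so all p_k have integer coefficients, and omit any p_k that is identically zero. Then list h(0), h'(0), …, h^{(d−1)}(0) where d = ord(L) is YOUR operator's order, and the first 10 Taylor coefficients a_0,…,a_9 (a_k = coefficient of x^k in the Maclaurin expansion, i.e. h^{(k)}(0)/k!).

L = (12 + 36·x + 36·x^2)·Dx + (-2 - 4·x)·Dx^2 + (1 + 4·x + 4·x^2)·Dx^3  (order 3).
h: a_k = 0, -9, -9/2, 15, 9, -9, -3, 54/35, 27/20, -39/35, …
ICs: h(0) = 0, h′(0) = -9, h′′(0) = -9.

f: a_k = 3, 0, -27/2, 0, 81/8, 0, -243/80, 0, 2187/4480, 0, …
g: a_k = -3, -3, 3/2, -3/2, 15/8, -21/8, 63/16, -99/16, 1287/128, -2145/128, …
f·g: L₀ = L_f ⊗_s L_g, ord ≤ 2·1.
Integrate: L := L₀·Dx.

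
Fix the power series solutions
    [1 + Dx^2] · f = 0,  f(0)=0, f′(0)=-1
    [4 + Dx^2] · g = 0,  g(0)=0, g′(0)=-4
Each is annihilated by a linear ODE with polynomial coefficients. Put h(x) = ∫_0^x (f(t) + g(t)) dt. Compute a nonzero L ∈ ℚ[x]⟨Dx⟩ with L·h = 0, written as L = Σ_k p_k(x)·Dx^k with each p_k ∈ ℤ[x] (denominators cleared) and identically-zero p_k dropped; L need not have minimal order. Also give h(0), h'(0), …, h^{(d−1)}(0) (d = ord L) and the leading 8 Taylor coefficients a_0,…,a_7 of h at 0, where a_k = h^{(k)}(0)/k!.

f: a_k = 0, -1, 0, 1/6, 0, -1/120, 0, 1/5040, …
g: a_k = 0, -4, 0, 8/3, 0, -8/15, 0, 16/315, …
h₀=f+g: left-lcm gives L₀, ord ≤ 4.
∫: right-multiply L₀ by Dx.
L = 4·Dx + 5·Dx^3 + Dx^5  (order 5).
h: a_k = 0, 0, -5/2, 0, 17/24, 0, -13/144, 0, …
ICs: h(0) = 0, h′(0) = 0, h′′(0) = -5, h′′′(0) = 0, h′′′′(0) = 17.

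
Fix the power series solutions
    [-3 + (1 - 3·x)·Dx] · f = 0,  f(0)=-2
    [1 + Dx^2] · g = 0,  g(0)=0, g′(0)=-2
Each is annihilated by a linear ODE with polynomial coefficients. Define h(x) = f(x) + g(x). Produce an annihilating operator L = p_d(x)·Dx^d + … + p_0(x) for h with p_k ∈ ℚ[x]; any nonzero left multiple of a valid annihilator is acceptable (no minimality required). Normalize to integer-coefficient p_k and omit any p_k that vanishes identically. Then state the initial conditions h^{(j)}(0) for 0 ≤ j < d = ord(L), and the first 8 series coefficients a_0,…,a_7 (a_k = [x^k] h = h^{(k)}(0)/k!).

f: a_k = -2, -6, -18, -54, -162, -486, -1458, -4374, …
g: a_k = 0, -2, 0, 1/3, 0, -1/60, 0, 1/2520, …
Weyl lclm of L_f,L_g ⇒ L₀ (ord ≤ 3).
L = (165 - 18·x + 27·x^2) + (-19 + 63·x - 27·x^2 + 27·x^3)·Dx + (165 - 18·x + 27·x^2)·Dx^2 + (-19 + 63·x - 27·x^2 + 27·x^3)·Dx^3  (order 3).
h: a_k = -2, -8, -18, -161/3, -162, -29161/60, -1458, -11022479/2520, …
ICs: h(0) = -2, h′(0) = -8, h′′(0) = -36.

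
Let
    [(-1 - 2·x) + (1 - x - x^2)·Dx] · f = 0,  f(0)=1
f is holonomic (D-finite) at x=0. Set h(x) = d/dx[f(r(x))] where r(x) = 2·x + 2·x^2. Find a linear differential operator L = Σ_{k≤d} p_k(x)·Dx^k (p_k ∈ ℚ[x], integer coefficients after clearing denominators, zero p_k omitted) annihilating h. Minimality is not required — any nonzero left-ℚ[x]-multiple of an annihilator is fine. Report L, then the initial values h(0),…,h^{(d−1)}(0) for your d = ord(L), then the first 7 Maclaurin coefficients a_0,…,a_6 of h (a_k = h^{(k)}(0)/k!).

L = (10 + 20·x + 60·x^2 + 80·x^3 + 40·x^4) + (-1 + 10·x^2 + 20·x^3 + 20·x^4 + 8·x^5)·Dx  (order 1).
h: a_k = 2, 20, 120, 640, 3240, 15696, 73920, …
ICs: h(0) = 2.

f: a_k = 1, 1, 2, 3, 5, 8, 13, …
f∘r: x↦r, Dx↦Dx/r' in L_f ⇒ L₀.
Derive L from L₀ (diff closure).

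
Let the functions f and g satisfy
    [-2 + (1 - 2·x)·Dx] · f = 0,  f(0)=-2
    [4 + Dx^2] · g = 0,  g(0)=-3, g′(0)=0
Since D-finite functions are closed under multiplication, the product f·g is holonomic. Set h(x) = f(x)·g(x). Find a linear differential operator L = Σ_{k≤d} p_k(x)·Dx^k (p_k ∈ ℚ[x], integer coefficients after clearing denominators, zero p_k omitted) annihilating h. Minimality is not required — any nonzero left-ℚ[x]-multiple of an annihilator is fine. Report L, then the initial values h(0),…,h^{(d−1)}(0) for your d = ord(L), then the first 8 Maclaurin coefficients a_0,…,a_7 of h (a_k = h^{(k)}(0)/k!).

L = (-4 + 8·x) + 4·Dx + (-1 + 2·x)·Dx^2  (order 2).
h: a_k = 6, 12, 12, 24, 52, 104, 3112/15, 6224/15, …
ICs: h(0) = 6, h′(0) = 12.

f: a_k = -2, -4, -8, -16, -32, -64, -128, -256, …
g: a_k = -3, 0, 6, 0, -2, 0, 4/15, 0, …
L₀ := L_f ⊗_s L_g (sym. prod.), ord ≤ 2.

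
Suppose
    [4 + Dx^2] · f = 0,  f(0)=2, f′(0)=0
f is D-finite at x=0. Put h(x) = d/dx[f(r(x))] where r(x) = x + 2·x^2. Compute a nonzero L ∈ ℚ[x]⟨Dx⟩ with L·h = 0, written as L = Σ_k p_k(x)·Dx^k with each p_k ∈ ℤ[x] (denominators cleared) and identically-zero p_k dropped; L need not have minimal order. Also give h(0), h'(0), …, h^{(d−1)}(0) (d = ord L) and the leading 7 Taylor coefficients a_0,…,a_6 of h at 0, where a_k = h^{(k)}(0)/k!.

L = (52 + 64·x + 384·x^2 + 1024·x^3 + 1024·x^4) + (-12 - 48·x)·Dx + (1 + 8·x + 16·x^2)·Dx^2  (order 2).
h: a_k = 0, -8, -48, -176/3, 160/3, 2864/15, 4256/15, …
ICs: h(0) = 0, h′(0) = -8.

f: a_k = 2, 0, -4, 0, 4/3, 0, -8/45, …
Substitute x→r, Dx→(1/r')Dx; clear ⇒ L₀.
h₀' ⇒ L via d/dx closure of L₀.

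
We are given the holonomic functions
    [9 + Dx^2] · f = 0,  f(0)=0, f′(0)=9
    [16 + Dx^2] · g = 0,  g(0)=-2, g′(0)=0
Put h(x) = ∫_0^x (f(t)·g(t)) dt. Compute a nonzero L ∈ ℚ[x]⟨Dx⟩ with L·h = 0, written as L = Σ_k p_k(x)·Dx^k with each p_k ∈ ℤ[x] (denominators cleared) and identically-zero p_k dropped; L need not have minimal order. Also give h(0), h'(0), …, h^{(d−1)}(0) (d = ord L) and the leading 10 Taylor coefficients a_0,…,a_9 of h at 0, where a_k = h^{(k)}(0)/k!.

L = 49·Dx + 50·Dx^3 + Dx^5  (order 5).
h: a_k = 0, 0, -9, 0, 171/4, 0, -2801/40, 0, 137257/2240, 0, …
ICs: h(0) = 0, h′(0) = 0, h′′(0) = -18, h′′′(0) = 0, h′′′′(0) = 1026.

f: a_k = 0, 9, 0, -27/2, 0, 243/40, 0, -729/560, 0, 729/4480, …
g: a_k = -2, 0, 16, 0, -64/3, 0, 512/45, 0, -1024/315, 0, …
Product ⇒ symmetric product L₀, ord ≤ 4.
h=∫h₀ ⇒ L = L₀·Dx.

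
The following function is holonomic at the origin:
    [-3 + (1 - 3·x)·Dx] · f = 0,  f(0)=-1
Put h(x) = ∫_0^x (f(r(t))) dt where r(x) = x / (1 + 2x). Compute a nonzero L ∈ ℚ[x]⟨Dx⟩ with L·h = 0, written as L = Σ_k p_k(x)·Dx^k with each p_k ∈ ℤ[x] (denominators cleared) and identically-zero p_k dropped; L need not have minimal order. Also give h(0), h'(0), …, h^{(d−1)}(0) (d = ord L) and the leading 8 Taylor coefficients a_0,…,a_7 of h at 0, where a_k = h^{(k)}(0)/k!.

f: a_k = -1, -3, -9, -27, -81, -243, -729, -2187, …
L₀ from L_f via x↦r, Dx↦r'^{-1}Dx.
Integrate: L := L₀·Dx.
L = 3·Dx + (-1 - x + 2·x^2)·Dx^2  (order 2).
h: a_k = 0, -1, -3/2, -1, -3/4, -3/5, -1/2, -3/7, …
ICs: h(0) = 0, h′(0) = -1.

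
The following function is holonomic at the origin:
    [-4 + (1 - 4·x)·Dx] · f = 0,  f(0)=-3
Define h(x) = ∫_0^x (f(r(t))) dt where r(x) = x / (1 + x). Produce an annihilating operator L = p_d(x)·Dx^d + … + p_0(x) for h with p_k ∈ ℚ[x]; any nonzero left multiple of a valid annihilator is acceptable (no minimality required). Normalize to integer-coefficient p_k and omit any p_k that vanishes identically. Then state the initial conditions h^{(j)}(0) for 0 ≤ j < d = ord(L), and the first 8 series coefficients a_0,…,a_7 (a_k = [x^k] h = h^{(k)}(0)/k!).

f: a_k = -3, -12, -48, -192, -768, -3072, -12288, -49152, …
f∘r: x↦r, Dx↦Dx/r' in L_f ⇒ L₀.
h=∫₀ˣh₀: take L = L₀·Dx.
L = 4·Dx + (-1 + 2·x + 3·x^2)·Dx^2  (order 2).
h: a_k = 0, -3, -6, -12, -27, -324/5, -162, -2916/7, …
ICs: h(0) = 0, h′(0) = -3.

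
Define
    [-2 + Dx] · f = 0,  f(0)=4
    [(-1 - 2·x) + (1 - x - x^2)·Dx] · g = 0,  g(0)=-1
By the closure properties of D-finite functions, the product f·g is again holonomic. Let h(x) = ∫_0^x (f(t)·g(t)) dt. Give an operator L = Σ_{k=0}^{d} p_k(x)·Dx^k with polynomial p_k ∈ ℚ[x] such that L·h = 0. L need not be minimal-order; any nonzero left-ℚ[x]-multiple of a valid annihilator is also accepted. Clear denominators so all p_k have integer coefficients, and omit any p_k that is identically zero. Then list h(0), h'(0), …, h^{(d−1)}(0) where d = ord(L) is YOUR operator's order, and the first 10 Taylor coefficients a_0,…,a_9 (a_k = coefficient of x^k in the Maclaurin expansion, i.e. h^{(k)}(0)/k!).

f: a_k = 4, 8, 8, 16/3, 8/3, 16/15, 16/45, 32/315, 8/315, 16/2835, …
g: a_k = -1, -1, -2, -3, -5, -8, -13, -21, -34, -55, …
Sym-product of L_f,L_g gives L₀ (≤ ord 1).
∫: right-multiply L₀ by Dx.
L = (3 - 2·x^2)·Dx + (-1 + x + x^2)·Dx^2  (order 2).
h: a_k = 0, -4, -6, -8, -31/3, -68/5, -92/5, -8044/315, -2531/70, -49144/945, …
ICs: h(0) = 0, h′(0) = -4.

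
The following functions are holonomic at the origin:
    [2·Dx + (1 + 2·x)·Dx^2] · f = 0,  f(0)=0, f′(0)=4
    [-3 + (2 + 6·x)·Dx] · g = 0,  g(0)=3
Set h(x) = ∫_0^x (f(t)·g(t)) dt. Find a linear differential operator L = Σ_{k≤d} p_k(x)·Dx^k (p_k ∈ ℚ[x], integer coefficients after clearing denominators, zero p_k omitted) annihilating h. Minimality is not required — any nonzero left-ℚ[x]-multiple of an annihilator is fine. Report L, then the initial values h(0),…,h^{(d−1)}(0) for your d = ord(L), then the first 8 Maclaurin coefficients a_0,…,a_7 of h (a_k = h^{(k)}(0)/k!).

L = (15 + 18·x)·Dx + (-4 - 12·x)·Dx^2 + (4 + 32·x + 84·x^2 + 72·x^3)·Dx^3  (order 3).
h: a_k = 0, 0, 6, 2, -31/8, 27/4, -3937/320, 52897/2240, …
ICs: h(0) = 0, h′(0) = 0, h′′(0) = 12.

f: a_k = 0, 4, -4, 16/3, -8, 64/5, -64/3, 256/7, …
g: a_k = 3, 9/2, -27/8, 81/16, -1215/128, 5103/256, -45927/1024, 216513/2048, …
Product ⇒ symmetric product L₀, ord ≤ 2.
∫: right-multiply L₀ by Dx.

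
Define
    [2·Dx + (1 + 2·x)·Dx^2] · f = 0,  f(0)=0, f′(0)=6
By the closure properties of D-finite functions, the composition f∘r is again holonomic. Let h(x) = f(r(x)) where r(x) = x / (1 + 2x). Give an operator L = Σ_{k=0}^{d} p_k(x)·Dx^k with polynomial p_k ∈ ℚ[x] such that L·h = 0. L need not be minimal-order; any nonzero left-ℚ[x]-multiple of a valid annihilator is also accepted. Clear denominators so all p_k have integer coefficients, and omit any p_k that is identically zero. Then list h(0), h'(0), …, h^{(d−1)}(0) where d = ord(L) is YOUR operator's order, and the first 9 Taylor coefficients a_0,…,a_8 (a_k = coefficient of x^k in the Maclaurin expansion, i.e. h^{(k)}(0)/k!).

f: a_k = 0, 6, -6, 8, -12, 96/5, -32, 384/7, -96, …
L₀ from L_f via x↦r, Dx↦r'^{-1}Dx.
L = (6 + 16·x)·Dx + (1 + 6·x + 8·x^2)·Dx^2  (order 2).
h: a_k = 0, 6, -18, 56, -180, 2976/5, -2016, 48768/7, -24480, …
ICs: h(0) = 0, h′(0) = 6.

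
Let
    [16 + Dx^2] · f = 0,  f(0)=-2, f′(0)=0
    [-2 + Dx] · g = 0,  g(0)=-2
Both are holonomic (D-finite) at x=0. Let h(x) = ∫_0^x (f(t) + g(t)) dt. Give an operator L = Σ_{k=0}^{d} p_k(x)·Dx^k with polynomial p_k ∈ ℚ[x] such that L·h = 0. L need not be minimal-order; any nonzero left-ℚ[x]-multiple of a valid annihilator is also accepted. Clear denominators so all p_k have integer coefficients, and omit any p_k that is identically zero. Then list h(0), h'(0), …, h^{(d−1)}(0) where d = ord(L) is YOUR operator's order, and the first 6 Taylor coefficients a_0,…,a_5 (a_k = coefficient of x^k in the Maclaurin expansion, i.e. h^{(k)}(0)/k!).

f: a_k = -2, 0, 16, 0, -64/3, 0, …
g: a_k = -2, -4, -4, -8/3, -4/3, -8/15, …
h₀=f+g: left-lcm gives L₀, ord ≤ 3.
Integrate: L := L₀·Dx.
L = -32·Dx + 16·Dx^2 - 2·Dx^3 + Dx^4  (order 4).
h: a_k = 0, -4, -2, 4, -2/3, -68/15, …
ICs: h(0) = 0, h′(0) = -4, h′′(0) = -4, h′′′(0) = 24.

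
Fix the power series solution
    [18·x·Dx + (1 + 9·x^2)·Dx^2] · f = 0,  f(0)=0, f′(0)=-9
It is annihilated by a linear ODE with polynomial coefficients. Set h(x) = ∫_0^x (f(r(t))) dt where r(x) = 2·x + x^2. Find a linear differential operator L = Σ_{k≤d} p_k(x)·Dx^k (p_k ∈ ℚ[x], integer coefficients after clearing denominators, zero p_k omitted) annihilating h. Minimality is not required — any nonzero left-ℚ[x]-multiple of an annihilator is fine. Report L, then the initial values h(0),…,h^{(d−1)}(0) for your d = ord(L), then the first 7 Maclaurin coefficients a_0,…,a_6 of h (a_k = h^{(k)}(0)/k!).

L = (-1 + 72·x + 144·x^2 + 108·x^3 + 27·x^4)·Dx^2 + (1 + x + 36·x^2 + 72·x^3 + 45·x^4 + 9·x^5)·Dx^3  (order 3).
h: a_k = 0, 0, -9, -3, 54, 324/5, -3753/5, …
ICs: h(0) = 0, h′(0) = 0, h′′(0) = -18.

f: a_k = 0, -9, 0, 27, 0, -729/5, 0, …
L₀ from L_f via x↦r, Dx↦r'^{-1}Dx.
∫: right-multiply L₀ by Dx.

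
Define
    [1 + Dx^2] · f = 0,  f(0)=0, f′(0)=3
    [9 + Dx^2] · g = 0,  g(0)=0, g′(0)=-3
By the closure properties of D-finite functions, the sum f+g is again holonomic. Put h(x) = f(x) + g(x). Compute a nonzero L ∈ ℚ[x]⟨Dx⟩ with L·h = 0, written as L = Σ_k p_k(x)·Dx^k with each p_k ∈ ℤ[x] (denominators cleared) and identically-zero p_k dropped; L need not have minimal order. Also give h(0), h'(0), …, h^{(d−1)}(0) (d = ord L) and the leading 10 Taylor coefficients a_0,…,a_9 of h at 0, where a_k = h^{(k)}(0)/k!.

L = 9 + 10·Dx^2 + Dx^4  (order 4).
h: a_k = 0, 0, 0, 4, 0, -2, 0, 13/30, 0, -41/756, …
ICs: h(0) = 0, h′(0) = 0, h′′(0) = 0, h′′′(0) = 24.

f: a_k = 0, 3, 0, -1/2, 0, 1/40, 0, -1/1680, 0, 1/120960, …
g: a_k = 0, -3, 0, 9/2, 0, -81/40, 0, 243/560, 0, -243/4480, …
Weyl lclm of L_f,L_g ⇒ L₀ (ord ≤ 4).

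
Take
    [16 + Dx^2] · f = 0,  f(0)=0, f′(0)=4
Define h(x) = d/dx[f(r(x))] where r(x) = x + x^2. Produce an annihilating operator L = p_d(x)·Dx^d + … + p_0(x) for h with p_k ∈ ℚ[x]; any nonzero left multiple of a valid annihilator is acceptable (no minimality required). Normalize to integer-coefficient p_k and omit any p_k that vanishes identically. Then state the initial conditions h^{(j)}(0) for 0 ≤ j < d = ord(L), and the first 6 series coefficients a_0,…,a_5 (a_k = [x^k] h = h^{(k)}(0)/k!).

L = (28 + 128·x + 384·x^2 + 512·x^3 + 256·x^4) + (-6 - 12·x)·Dx + (1 + 4·x + 4·x^2)·Dx^2  (order 2).
h: a_k = 4, 8, -32, -128, -352/3, 192, …
ICs: h(0) = 4, h′(0) = 8.

f: a_k = 0, 4, 0, -32/3, 0, 128/15, …
L₀ from L_f via x↦r, Dx↦r'^{-1}Dx.
Differentiate: ansatz ord ≤ ord L₀ ⇒ L.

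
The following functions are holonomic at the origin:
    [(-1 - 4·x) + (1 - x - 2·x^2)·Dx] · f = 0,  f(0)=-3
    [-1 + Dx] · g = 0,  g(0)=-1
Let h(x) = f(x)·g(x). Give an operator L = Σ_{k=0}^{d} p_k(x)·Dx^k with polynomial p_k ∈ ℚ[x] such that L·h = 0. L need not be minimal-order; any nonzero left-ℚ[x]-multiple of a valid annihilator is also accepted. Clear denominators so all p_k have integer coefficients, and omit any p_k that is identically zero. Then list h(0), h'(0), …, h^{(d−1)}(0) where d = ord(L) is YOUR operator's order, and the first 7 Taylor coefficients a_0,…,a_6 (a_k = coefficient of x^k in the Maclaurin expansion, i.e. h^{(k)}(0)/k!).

L = (2 + 3·x - 2·x^2) + (-1 + x + 2·x^2)·Dx  (order 1).
h: a_k = 3, 6, 27/2, 26, 425/8, 2103/20, 50737/240, …
ICs: h(0) = 3.

f: a_k = -3, -3, -9, -15, -33, -63, -129, …
g: a_k = -1, -1, -1/2, -1/6, -1/24, -1/120, -1/720, …
Sym-product of L_f,L_g gives L₀ (≤ ord 1).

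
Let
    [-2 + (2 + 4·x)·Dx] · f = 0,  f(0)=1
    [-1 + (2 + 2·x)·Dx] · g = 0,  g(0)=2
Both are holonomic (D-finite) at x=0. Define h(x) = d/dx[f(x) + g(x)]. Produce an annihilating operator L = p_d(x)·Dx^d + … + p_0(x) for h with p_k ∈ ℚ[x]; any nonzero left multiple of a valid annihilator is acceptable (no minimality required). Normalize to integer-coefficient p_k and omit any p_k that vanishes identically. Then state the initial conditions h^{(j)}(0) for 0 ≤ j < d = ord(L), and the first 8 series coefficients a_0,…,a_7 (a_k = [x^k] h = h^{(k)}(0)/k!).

f: a_k = 1, 1, -1/2, 1/2, -5/8, 7/8, -21/16, 33/16, …
g: a_k = 2, 1, -1/4, 1/8, -5/64, 7/128, -21/512, 33/1024, …
Weyl lclm of L_f,L_g ⇒ L₀ (ord ≤ 2).
h=h₀': d/dx-closure on L₀ ⇒ L.
L = -3 + (-9 - 12·x)·Dx + (-2 - 6·x - 4·x^2)·Dx^2  (order 2).
h: a_k = 2, -3/2, 15/8, -45/16, 595/128, -2079/256, 15015/1024, -55341/2048, …
ICs: h(0) = 2, h′(0) = -3/2.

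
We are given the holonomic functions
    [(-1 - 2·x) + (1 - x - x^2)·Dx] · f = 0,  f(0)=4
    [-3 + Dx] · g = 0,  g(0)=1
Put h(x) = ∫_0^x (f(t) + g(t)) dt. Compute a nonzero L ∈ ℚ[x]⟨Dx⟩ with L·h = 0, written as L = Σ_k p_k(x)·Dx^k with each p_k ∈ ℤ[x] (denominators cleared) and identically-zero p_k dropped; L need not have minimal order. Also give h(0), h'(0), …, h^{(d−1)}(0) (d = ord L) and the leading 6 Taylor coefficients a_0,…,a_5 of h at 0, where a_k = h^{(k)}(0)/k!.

f: a_k = 4, 4, 8, 12, 20, 32, …
g: a_k = 1, 3, 9/2, 9/2, 27/8, 81/40, …
f+g: L₀ = lclm(L_f,L_g), ord ≤ 1+1.
h=∫h₀ ⇒ L = L₀·Dx.
L = (-3 - 9·x - 45·x^2 - 18·x^3)·Dx + (-5 + 24·x + 15·x^2 - 18·x^3 - 9·x^4)·Dx^2 + (2 - 7·x + 8·x^3 + 3·x^4)·Dx^3  (order 3).
h: a_k = 0, 5, 7/2, 25/6, 33/8, 187/40, …
ICs: h(0) = 0, h′(0) = 5, h′′(0) = 7.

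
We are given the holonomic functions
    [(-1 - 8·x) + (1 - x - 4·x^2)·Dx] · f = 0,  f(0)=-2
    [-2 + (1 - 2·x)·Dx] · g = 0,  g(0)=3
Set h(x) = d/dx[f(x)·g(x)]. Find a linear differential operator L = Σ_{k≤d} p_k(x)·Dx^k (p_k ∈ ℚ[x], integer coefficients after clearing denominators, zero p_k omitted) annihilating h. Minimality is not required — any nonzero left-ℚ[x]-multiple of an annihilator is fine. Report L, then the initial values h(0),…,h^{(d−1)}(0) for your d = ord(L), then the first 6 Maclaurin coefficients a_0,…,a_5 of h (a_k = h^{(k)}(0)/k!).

f: a_k = -2, -2, -10, -18, -58, -130, …
g: a_k = 3, 6, 12, 24, 48, 96, …
Product ⇒ symmetric product L₀, ord ≤ 1.
h₀' ⇒ L via d/dx closure of L₀.
L = (22 - 12·x - 120·x^2 - 256·x^3 + 768·x^4) + (-3 + 5·x + 42·x^2 - 88·x^3 - 80·x^4 + 192·x^5)·Dx  (order 1).
h: a_k = -18, -132, -558, -2184, -7410, -24300, …
ICs: h(0) = -18.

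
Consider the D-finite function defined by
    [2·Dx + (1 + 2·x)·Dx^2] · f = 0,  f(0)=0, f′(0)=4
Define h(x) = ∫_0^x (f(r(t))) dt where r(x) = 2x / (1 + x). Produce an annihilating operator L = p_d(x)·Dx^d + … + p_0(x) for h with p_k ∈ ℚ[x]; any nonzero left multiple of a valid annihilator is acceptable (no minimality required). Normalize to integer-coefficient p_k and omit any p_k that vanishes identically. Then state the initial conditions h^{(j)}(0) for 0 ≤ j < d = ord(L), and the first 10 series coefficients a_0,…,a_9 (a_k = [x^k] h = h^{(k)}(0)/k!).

L = (6 + 10·x)·Dx^2 + (1 + 6·x + 5·x^2)·Dx^3  (order 3).
h: a_k = 0, 0, 4, -8, 62/3, -312/5, 3124/15, -744, 19531/7, -32552/3, …
ICs: h(0) = 0, h′(0) = 0, h′′(0) = 8.

f: a_k = 0, 4, -4, 16/3, -8, 64/5, -64/3, 256/7, -64, 1024/9, …
h₀=f(r): pull back L_f along r ⇒ L₀.
h=∫₀ˣh₀: take L = L₀·Dx.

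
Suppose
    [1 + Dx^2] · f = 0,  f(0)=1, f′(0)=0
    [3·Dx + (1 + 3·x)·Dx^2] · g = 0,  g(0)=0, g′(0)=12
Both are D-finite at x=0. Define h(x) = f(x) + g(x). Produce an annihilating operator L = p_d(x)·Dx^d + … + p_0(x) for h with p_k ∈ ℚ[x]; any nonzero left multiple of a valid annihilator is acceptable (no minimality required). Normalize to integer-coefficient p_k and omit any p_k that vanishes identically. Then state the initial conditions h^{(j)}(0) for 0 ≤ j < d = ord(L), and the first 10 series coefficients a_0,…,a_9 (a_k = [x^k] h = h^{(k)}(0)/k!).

L = (165 + 18·x + 27·x^2)·Dx + (19 + 63·x + 27·x^2 + 27·x^3)·Dx^2 + (165 + 18·x + 27·x^2)·Dx^3 + (19 + 63·x + 27·x^2 + 27·x^3)·Dx^4  (order 4).
h: a_k = 1, 12, -37/2, 36, -1943/24, 972/5, -349921/720, 8748/7, -132269759/40320, 8748, …
ICs: h(0) = 1, h′(0) = 12, h′′(0) = -37, h′′′(0) = 216.

f: a_k = 1, 0, -1/2, 0, 1/24, 0, -1/720, 0, 1/40320, 0, …
g: a_k = 0, 12, -18, 36, -81, 972/5, -486, 8748/7, -6561/2, 8748, …
f+g: L₀ = lclm(L_f,L_g), ord ≤ 2+2.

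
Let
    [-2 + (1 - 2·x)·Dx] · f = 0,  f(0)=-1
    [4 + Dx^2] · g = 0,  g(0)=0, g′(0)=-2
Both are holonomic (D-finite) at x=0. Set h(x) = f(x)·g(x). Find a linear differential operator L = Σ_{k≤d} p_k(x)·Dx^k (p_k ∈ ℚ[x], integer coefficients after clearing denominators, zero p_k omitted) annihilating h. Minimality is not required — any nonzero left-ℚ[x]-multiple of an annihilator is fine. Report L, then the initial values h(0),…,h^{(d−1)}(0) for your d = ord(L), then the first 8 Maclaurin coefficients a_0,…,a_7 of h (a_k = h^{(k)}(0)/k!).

f: a_k = -1, -2, -4, -8, -16, -32, -64, -128, …
g: a_k = 0, -2, 0, 4/3, 0, -4/15, 0, 8/315, …
L₀ := L_f ⊗_s L_g (sym. prod.), ord ≤ 2.
L = (-4 + 8·x) + 4·Dx + (-1 + 2·x)·Dx^2  (order 2).
h: a_k = 0, 2, 4, 20/3, 40/3, 404/15, 808/15, 33928/315, …
ICs: h(0) = 0, h′(0) = 2.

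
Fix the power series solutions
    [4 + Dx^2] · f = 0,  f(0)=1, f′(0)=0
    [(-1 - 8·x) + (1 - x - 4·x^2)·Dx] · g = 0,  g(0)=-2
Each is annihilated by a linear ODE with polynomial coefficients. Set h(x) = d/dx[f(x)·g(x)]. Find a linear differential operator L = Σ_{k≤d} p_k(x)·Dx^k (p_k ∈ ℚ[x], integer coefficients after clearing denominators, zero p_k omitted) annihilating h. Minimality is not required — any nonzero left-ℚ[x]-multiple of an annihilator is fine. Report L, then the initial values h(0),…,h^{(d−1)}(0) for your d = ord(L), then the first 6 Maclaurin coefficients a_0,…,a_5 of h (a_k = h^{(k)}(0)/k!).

f: a_k = 1, 0, -2, 0, 2/3, 0, …
g: a_k = -2, -2, -10, -18, -58, -130, …
h₀=f·g: eliminate ⇒ L₀, order ≤ 2·1.
Differentiate: ansatz ord ≤ ord L₀ ⇒ L.
L = (18 - 8·x - 28·x^2 + 32·x^3 + 64·x^4) + (4 + 34·x + 24·x^2 + 64·x^3)·Dx + (-1 + x^2 + 8·x^3 + 16·x^4)·Dx^2  (order 2).
h: a_k = -2, -12, -42, -472/3, -1430/3, -22724/15, …
ICs: h(0) = -2, h′(0) = -12.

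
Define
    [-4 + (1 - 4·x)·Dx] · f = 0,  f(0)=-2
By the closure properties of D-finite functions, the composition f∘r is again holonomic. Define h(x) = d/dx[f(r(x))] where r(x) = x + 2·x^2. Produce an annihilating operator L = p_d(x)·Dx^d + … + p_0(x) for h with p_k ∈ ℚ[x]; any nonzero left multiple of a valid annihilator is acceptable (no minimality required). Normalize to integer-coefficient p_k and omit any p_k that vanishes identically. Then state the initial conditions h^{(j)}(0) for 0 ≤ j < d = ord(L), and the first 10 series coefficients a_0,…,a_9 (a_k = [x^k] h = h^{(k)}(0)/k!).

L = (12 + 48·x + 96·x^2) + (-1 + 24·x^2 + 32·x^3)·Dx  (order 1).
h: a_k = -8, -96, -768, -5632, -38400, -251904, -1605632, -10027008, -61636608, -374210560, …
ICs: h(0) = -8.

f: a_k = -2, -8, -32, -128, -512, -2048, -8192, -32768, -131072, -524288, …
h₀=f(r): pull back L_f along r ⇒ L₀.
h=h₀': d/dx-closure on L₀ ⇒ L.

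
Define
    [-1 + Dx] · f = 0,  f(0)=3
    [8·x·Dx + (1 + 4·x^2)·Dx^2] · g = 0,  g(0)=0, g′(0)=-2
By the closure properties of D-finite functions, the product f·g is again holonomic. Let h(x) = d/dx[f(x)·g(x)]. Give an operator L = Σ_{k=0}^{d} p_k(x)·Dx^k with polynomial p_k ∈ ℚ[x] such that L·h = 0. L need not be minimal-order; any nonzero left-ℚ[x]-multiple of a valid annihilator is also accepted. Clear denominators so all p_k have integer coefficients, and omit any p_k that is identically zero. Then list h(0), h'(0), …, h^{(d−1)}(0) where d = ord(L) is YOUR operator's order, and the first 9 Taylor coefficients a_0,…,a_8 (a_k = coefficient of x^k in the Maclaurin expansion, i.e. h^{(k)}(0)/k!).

L = (-7 - 16·x + 104·x^2 - 64·x^3 + 16·x^4) + (6 + 24·x - 112·x^2 + 96·x^3 - 32·x^4)·Dx + (1 - 8·x + 8·x^2 - 32·x^3 + 16·x^4)·Dx^2  (order 2).
h: a_k = -6, -12, 15, 28, -309/4, -215/2, 12763/40, 43447/105, -2903587/2240, …
ICs: h(0) = -6, h′(0) = -12.

f: a_k = 3, 3, 3/2, 1/2, 1/8, 1/40, 1/240, 1/1680, 1/13440, …
g: a_k = 0, -2, 0, 8/3, 0, -32/5, 0, 128/7, 0, …
f·g: L₀ = L_f ⊗_s L_g, ord ≤ 1·2.
Derive L from L₀ (diff closure).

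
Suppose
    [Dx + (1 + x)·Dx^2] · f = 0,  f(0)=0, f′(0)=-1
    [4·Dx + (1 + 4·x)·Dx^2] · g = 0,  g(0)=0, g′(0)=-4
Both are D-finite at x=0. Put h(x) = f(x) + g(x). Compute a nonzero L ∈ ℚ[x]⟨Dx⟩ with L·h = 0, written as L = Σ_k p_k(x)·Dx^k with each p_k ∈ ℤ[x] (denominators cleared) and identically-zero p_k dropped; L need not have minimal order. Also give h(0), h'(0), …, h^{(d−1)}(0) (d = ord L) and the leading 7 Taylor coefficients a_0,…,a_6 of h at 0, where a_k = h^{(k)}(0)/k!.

L = 8·Dx + (10 + 16·x)·Dx^2 + (1 + 5·x + 4·x^2)·Dx^3  (order 3).
h: a_k = 0, -5, 17/2, -65/3, 257/4, -205, 4097/6, …
ICs: h(0) = 0, h′(0) = -5, h′′(0) = 17.

f: a_k = 0, -1, 1/2, -1/3, 1/4, -1/5, 1/6, …
g: a_k = 0, -4, 8, -64/3, 64, -1024/5, 2048/3, …
Weyl lclm of L_f,L_g ⇒ L₀ (ord ≤ 4).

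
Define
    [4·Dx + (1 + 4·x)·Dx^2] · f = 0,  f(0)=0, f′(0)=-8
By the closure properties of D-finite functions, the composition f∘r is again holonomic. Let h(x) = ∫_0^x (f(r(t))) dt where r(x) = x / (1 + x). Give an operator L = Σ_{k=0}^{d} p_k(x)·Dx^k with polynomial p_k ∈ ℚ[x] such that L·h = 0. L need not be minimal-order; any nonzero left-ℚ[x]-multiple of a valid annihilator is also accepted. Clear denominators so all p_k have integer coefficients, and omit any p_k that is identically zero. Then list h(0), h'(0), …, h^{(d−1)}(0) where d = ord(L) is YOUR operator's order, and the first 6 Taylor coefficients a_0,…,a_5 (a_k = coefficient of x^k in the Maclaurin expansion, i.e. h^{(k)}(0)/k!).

f: a_k = 0, -8, 16, -128/3, 128, -2048/5, …
f∘r: x↦r, Dx↦Dx/r' in L_f ⇒ L₀.
h=∫h₀ ⇒ L = L₀·Dx.
L = (6 + 10·x)·Dx^2 + (1 + 6·x + 5·x^2)·Dx^3  (order 3).
h: a_k = 0, 0, -4, 8, -62/3, 312/5, …
ICs: h(0) = 0, h′(0) = 0, h′′(0) = -8.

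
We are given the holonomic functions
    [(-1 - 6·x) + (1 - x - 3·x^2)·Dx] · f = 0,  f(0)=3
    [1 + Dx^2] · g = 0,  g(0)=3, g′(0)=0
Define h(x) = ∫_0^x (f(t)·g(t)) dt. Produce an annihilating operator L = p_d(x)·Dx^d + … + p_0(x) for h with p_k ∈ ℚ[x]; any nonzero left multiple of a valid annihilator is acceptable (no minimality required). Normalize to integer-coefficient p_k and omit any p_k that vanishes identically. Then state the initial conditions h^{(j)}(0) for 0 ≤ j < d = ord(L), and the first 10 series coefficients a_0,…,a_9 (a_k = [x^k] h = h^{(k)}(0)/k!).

f: a_k = 3, 3, 12, 21, 57, 120, 291, 651, 1524, 3477, …
g: a_k = 3, 0, -3/2, 0, 1/8, 0, -1/240, 0, 1/13440, 0, …
Product ⇒ symmetric product L₀, ord ≤ 2.
Integrate: L := L₀·Dx.
L = (5 + x + 3·x^2)·Dx + (2 + 12·x)·Dx^2 + (-1 + x + 3·x^2)·Dx^3  (order 3).
h: a_k = 0, 9, 9/2, 21/2, 117/8, 1227/40, 877/16, 9017/80, 142049/640, 18558737/40320, …
ICs: h(0) = 0, h′(0) = 9, h′′(0) = 9.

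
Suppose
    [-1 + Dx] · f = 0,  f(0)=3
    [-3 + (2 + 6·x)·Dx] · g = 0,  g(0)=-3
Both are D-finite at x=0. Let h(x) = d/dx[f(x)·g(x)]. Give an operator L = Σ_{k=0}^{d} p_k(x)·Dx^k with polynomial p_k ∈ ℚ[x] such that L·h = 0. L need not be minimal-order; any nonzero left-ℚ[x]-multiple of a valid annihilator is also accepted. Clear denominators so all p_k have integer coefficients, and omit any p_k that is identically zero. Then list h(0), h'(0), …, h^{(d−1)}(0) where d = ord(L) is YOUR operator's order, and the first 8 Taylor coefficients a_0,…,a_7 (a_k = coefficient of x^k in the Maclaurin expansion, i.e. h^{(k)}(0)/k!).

L = (7 + 60·x + 36·x^2) + (-10 - 42·x - 36·x^2)·Dx  (order 1).
h: a_k = -45/2, -63/4, -639/16, 2013/32, -48471/256, 266511/512, -14933039/10240, 589833983/143360, …
ICs: h(0) = -45/2.

f: a_k = 3, 3, 3/2, 1/2, 1/8, 1/40, 1/240, 1/1680, …
g: a_k = -3, -9/2, 27/8, -81/16, 1215/128, -5103/256, 45927/1024, -216513/2048, …
Product ⇒ symmetric product L₀, ord ≤ 1.
Derive L from L₀ (diff closure).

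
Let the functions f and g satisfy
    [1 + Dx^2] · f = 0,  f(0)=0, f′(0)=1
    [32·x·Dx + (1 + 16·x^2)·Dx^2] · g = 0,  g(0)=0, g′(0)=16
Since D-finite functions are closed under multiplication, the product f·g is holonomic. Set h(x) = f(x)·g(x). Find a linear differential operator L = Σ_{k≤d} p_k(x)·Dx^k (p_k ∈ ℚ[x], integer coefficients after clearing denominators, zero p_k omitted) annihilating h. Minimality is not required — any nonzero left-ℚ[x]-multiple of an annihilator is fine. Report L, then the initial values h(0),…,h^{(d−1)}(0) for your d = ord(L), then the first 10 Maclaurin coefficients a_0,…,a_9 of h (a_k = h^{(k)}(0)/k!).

f: a_k = 0, 1, 0, -1/6, 0, 1/120, 0, -1/5040, 0, 1/362880, …
g: a_k = 0, 16, 0, -256/3, 0, 4096/5, 0, -65536/7, 0, 1048576/9, …
L₀ := L_f ⊗_s L_g (sym. prod.), ord ≤ 4.
L = (1105 + 51776·x^2 + 22016·x^4 + 16384·x^6 + 65536·x^8) + (2112·x + 35840·x^3 + 49152·x^5 + 262144·x^7)·Dx + (1122 + 52352·x^2 + 27648·x^4 + 32768·x^6 + 131072·x^8)·Dx^2 + (2112·x + 35840·x^3 + 49152·x^5 + 262144·x^7)·Dx^3 + (17 + 576·x^2 + 5632·x^4 + 16384·x^6 + 65536·x^8)·Dx^4  (order 4).
h: a_k = 0, 0, 16, 0, -88, 0, 7502/9, 0, -142493/15, 0, …
ICs: h(0) = 0, h′(0) = 0, h′′(0) = 32, h′′′(0) = 0.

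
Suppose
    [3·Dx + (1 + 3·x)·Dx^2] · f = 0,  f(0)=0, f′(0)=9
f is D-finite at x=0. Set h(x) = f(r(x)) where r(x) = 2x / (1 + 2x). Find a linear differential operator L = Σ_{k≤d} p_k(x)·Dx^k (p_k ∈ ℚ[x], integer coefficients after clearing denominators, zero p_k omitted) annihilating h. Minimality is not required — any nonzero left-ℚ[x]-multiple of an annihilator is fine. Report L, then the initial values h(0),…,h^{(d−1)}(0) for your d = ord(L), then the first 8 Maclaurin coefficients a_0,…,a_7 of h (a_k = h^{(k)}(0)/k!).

f: a_k = 0, 9, -27/2, 27, -243/4, 729/5, -729/2, 6561/7, …
f∘r: x↦r, Dx↦Dx/r' in L_f ⇒ L₀.
L = (10 + 32·x)·Dx + (1 + 10·x + 16·x^2)·Dx^2  (order 2).
h: a_k = 0, 18, -90, 504, -3060, 98208/5, -131040, 6291072/7, …
ICs: h(0) = 0, h′(0) = 18.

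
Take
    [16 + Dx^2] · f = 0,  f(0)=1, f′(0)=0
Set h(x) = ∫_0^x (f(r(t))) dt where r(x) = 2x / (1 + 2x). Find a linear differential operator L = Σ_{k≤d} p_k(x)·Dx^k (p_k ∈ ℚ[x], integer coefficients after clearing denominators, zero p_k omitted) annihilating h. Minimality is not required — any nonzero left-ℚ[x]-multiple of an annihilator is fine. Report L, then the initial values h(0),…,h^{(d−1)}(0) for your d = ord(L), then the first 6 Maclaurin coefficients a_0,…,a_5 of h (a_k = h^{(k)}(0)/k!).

L = 64·Dx + (4 + 24·x + 48·x^2 + 32·x^3)·Dx^2 + (1 + 8·x + 24·x^2 + 32·x^3 + 16·x^4)·Dx^3  (order 3).
h: a_k = 0, 1, 0, -32/3, 32, -128/3, …
ICs: h(0) = 0, h′(0) = 1, h′′(0) = 0.

f: a_k = 1, 0, -8, 0, 32/3, 0, …
Change of var in L_f (x↦r) gives L₀.
h=∫h₀ ⇒ L = L₀·Dx.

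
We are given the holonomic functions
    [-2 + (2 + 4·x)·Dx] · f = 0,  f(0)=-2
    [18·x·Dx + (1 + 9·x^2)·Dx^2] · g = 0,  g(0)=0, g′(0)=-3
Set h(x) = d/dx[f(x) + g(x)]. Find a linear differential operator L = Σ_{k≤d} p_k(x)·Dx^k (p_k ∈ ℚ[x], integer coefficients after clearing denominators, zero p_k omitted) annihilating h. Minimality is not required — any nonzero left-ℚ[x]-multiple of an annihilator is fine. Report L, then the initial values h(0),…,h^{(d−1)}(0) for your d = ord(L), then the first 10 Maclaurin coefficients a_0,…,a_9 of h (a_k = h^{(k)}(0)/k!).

L = (-18 - 90·x + 486·x^2 + 486·x^3) + (-21 - 72·x + 360·x^2 + 1944·x^3 + 1701·x^4)·Dx + (-1 + 16·x + 54·x^2 + 198·x^3 + 567·x^4 + 486·x^5)·Dx^2  (order 2).
h: a_k = -5, 2, 24, 5, -1007/4, 63/4, 17265/8, 429/8, -1266147/64, 12155/64, …
ICs: h(0) = -5, h′(0) = 2.

f: a_k = -2, -2, 1, -1, 5/4, -7/4, 21/8, -33/8, 429/64, -715/64, …
g: a_k = 0, -3, 0, 9, 0, -243/5, 0, 2187/7, 0, -2187, …
L₀ := lclm(L_f,L_g); ord L₀ ≤ 1+2.
h₀' ⇒ L via d/dx closure of L₀.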